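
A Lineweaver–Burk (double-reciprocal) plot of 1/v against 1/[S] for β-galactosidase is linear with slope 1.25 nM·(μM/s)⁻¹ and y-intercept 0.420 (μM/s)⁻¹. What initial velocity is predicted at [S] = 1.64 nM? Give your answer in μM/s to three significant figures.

0.846 μM/s

The y-intercept is 1/Vmax, so Vmax = 1/0.420 = 2.38 μM/s.
The slope is Km/Vmax, so Km = 1.25 × 2.38 = 2.98 nM.
Then v = 2.38 × 1.64/(2.98 + 1.64) = 0.846 μM/s.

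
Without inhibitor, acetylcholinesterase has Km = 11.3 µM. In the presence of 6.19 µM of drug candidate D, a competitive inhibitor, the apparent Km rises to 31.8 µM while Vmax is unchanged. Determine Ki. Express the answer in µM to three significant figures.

Competitive: Km,app = α·Km with α = 1 + [I]/Ki.
α = Km,app/Km = 31.8/11.3 = 2.814.
Ki = [I]/(α − 1) = 6.19/1.814 = 3.41 µM.

3.41 µM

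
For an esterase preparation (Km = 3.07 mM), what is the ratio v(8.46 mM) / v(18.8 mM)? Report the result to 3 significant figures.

Since Vmax cancels, v₂/v₁ = [S]₂(Km+[S]₁) / [S]₁(Km+[S]₂).
= 8.46×(3.07+18.8) / (18.8×(3.07+8.46)) = 185.0/216.8 = 0.854.

0.854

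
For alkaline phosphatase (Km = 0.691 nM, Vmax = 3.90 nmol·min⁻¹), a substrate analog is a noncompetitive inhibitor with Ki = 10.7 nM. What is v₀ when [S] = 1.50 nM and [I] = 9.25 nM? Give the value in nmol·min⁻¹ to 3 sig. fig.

α = 1 + [I]/Ki = 1 + 9.25/10.7 = 1.864.
For a noncompetitive inhibitor, Vmax is reduced to Vmax/α while Km is unchanged: Km,app = 0.691 nM, Vmax,app = 2.09 nmol·min⁻¹.
v = Vmax,app·[S]/(Km,app + [S]) = 2.09 × 1.50/(0.691 + 1.50) = 1.43 nmol·min⁻¹.

1.43 nmol·min⁻¹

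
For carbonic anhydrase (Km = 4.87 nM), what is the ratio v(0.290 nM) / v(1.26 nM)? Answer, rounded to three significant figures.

The fractional saturations are [S]/(Km+[S]) = 1.26/6.130 = 0.2055 and 0.290/5.160 = 0.05620.
v₂/v₁ is just their ratio: 0.05620/0.2055 = 0.273.

0.273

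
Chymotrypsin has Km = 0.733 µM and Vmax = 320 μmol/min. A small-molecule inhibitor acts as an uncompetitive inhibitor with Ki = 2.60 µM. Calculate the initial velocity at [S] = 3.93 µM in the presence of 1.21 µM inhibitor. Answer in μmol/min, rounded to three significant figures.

With α = 1 + [I]/Ki = 1 + 1.21/2.60 = 1.465, the uncompetitive rate law is v = (Vmax/α)·[S] / (Km/α + [S]).
v = (320/1.465)×3.93 / (0.733/1.465 + 3.93) = 858.2/4.430 = 194 μmol/min.

194 μmol/min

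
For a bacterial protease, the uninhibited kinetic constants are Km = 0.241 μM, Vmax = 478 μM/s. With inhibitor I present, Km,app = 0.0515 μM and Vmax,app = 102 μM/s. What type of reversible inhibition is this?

Both Km and Vmax decrease by the same factor (~4.68-fold) — characteristic of uncompetitive inhibition.

uncompetitive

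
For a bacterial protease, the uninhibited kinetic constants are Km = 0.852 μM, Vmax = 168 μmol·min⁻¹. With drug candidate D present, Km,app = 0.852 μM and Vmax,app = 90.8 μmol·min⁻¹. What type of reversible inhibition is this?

Vmax decreases (168 → 90.8 μmol·min⁻¹) while Km is unchanged — pure noncompetitive inhibition.

noncompetitive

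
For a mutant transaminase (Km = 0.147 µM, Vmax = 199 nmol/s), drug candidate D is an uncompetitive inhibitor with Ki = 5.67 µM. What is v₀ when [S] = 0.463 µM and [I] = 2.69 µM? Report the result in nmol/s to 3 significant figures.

α = 1 + [I]/Ki = 1 + 2.69/5.67 = 1.474.
For an uncompetitive inhibitor, both parameters are divided by α, giving Vmax/α and Km/α: Km,app = 0.0997 µM, Vmax,app = 135 nmol/s.
v = Vmax,app·[S]/(Km,app + [S]) = 135 × 0.463/(0.0997 + 0.463) = 111 nmol/s.

111 nmol/s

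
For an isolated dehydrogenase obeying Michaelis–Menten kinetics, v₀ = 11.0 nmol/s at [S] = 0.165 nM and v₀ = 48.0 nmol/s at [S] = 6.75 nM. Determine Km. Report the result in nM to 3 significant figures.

In reciprocal form, 1/v = (Km/Vmax)·(1/[S]) + 1/Vmax. The two points give (1/[S], 1/v) = (6.061, 0.09091) and (0.1481, 0.02083).
Slope = (0.09091 − 0.02083)/(6.061 − 0.1481) = 0.01185; intercept = 0.09091 − 0.01185×6.061 = 0.01908.
Vmax = 1/intercept = 52.4 nmol/s; Km = slope × Vmax = 0.01185 × 52.4 = 0.621 nM.

0.621 nM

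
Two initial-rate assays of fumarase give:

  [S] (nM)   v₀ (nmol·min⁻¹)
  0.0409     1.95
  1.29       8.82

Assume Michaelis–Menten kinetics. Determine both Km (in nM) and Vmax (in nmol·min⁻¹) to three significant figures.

Km = 0.168 nM; Vmax = 9.97 nmol·min⁻¹

In reciprocal form, 1/v = (Km/Vmax)·(1/[S]) + 1/Vmax. The two points give (1/[S], 1/v) = (24.45, 0.5128) and (0.7752, 0.1134).
Slope = (0.5128 − 0.1134)/(24.45 − 0.7752) = 0.01687; intercept = 0.5128 − 0.01687×24.45 = 0.1003.
Vmax = 1/intercept = 9.97 nmol·min⁻¹; Km = slope × Vmax = 0.01687 × 9.97 = 0.168 nM.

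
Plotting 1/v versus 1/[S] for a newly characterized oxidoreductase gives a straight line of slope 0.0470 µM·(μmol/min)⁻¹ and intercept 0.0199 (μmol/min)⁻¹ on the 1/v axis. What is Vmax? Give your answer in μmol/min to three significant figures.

The y-intercept of a Lineweaver–Burk plot equals 1/Vmax, so Vmax = 1/0.0199 = 50.3 μmol/min.

50.3 μmol/min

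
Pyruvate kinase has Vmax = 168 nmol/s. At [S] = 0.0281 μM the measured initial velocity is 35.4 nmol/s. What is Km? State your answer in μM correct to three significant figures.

v/Vmax = 35.4/168 = 0.2107 = [S]/(Km+[S]).
So Km + [S] = [S]/0.2107 = 0.1334 μM, giving Km = 0.1334 − 0.0281 = 0.105 μM.

0.105 μM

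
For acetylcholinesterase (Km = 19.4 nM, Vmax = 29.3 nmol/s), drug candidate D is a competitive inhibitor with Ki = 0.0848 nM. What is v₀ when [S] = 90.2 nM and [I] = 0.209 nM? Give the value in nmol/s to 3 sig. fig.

16.8 nmol/s

With α = 1 + [I]/Ki = 1 + 0.209/0.0848 = 3.465, the competitive rate law is v = Vmax[S] / (αKm + [S]).
v = 29.3×90.2 / (3.465×19.4 + 90.2) = 2643/157.4 = 16.8 nmol/s.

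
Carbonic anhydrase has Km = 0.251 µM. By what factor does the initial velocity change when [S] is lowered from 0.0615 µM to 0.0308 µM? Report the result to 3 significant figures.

The fractional saturations are [S]/(Km+[S]) = 0.0615/0.3125 = 0.1968 and 0.0308/0.2818 = 0.1093.
v₂/v₁ is just their ratio: 0.1093/0.1968 = 0.555.

0.555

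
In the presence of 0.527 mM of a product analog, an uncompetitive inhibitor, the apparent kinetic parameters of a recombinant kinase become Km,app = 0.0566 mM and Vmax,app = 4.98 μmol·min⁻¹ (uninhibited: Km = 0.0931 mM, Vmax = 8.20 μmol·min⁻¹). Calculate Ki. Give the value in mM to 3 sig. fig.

Uncompetitive: Vmax,app = Vmax/α (and Km,app = Km/α) with α = 1 + [I]/Ki.
α = Vmax/Vmax,app = 8.20/4.98 = 1.647.
Since α = 1 + [I]/Ki, [I]/Ki = 1.647 − 1 = 0.6466 and Ki = 0.527/0.6466 = 0.815 mM.

0.815 mM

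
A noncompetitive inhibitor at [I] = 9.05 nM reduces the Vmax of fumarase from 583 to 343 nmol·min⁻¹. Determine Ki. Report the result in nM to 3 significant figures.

12.9 nM

Noncompetitive: Vmax,app = Vmax/α with α = 1 + [I]/Ki.
α = Vmax/Vmax,app = 583/343 = 1.700.
Ki = [I]/(α − 1) = 9.05/0.6997 = 12.9 nM.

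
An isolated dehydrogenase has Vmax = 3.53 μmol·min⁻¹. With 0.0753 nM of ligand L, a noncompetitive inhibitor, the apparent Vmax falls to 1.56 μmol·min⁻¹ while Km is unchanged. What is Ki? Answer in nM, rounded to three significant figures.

0.0596 nM

Noncompetitive: Vmax,app = Vmax/α with α = 1 + [I]/Ki.
α = Vmax/Vmax,app = 3.53/1.56 = 2.263.
Since α = 1 + [I]/Ki, [I]/Ki = 2.263 − 1 = 1.263 and Ki = 0.0753/1.263 = 0.0596 nM.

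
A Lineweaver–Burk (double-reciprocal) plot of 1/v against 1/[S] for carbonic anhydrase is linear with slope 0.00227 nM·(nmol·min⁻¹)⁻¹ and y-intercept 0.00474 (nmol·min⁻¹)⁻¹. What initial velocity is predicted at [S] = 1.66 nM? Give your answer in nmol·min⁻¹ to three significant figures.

164 nmol·min⁻¹

The y-intercept is 1/Vmax, so Vmax = 1/0.00474 = 211 nmol·min⁻¹.
The slope is Km/Vmax, so Km = 0.00227 × 211 = 0.479 nM.
Then v = 211 × 1.66/(0.479 + 1.66) = 164 nmol·min⁻¹.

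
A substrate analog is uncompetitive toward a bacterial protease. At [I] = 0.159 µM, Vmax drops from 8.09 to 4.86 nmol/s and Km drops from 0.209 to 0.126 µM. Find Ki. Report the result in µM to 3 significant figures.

Uncompetitive: Vmax,app = Vmax/α (and Km,app = Km/α) with α = 1 + [I]/Ki.
α = Vmax/Vmax,app = 8.09/4.86 = 1.665.
Ki = [I]/(α − 1) = 0.159/0.6646 = 0.239 µM.

0.239 µM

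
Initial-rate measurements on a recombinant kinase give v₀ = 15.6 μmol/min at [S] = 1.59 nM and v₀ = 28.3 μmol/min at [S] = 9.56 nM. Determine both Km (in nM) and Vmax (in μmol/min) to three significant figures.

In reciprocal form, 1/v = (Km/Vmax)·(1/[S]) + 1/Vmax. The two points give (1/[S], 1/v) = (0.6289, 0.06410) and (0.1046, 0.03534).
Slope = (0.06410 − 0.03534)/(0.6289 − 0.1046) = 0.05486; intercept = 0.06410 − 0.05486×0.6289 = 0.02960.
Vmax = 1/intercept = 33.8 μmol/min; Km = slope × Vmax = 0.05486 × 33.8 = 1.85 nM.

Km = 1.85 nM; Vmax = 33.8 μmol/min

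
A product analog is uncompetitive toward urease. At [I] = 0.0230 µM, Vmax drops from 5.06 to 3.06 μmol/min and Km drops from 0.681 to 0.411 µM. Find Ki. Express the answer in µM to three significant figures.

Uncompetitive: Vmax,app = Vmax/α (and Km,app = Km/α) with α = 1 + [I]/Ki.
α = Vmax/Vmax,app = 5.06/3.06 = 1.654.
Since α = 1 + [I]/Ki, [I]/Ki = 1.654 − 1 = 0.6536 and Ki = 0.0230/0.6536 = 0.0352 µM.

0.0352 µM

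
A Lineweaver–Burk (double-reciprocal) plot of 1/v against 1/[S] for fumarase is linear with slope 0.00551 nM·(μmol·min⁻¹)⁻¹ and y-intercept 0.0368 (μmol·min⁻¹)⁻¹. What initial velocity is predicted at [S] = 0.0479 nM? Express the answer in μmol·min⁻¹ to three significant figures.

6.59 μmol·min⁻¹

The y-intercept is 1/Vmax, so Vmax = 1/0.0368 = 27.2 μmol·min⁻¹.
The slope is Km/Vmax, so Km = 0.00551 × 27.2 = 0.150 nM.
Then v = 27.2 × 0.0479/(0.150 + 0.0479) = 6.59 μmol·min⁻¹.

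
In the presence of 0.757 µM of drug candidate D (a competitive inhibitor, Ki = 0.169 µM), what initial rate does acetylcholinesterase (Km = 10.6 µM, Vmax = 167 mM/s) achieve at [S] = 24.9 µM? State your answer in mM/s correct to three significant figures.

α = 1 + [I]/Ki = 1 + 0.757/0.169 = 5.479.
For a competitive inhibitor, Vmax is unchanged and the apparent Km becomes α·Km: Km,app = 58.1 µM, Vmax,app = 167 mM/s.
v = Vmax,app·[S]/(Km,app + [S]) = 167 × 24.9/(58.1 + 24.9) = 50.1 mM/s.

50.1 mM/s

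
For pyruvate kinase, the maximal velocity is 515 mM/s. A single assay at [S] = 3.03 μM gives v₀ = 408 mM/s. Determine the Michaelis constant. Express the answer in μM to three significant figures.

From v = Vmax[S]/(Km+[S]), Km = [S](Vmax − v)/v.
Km = 3.03 × (515 − 408) / 408 = 324.2/408 = 0.795 μM.

0.795 μM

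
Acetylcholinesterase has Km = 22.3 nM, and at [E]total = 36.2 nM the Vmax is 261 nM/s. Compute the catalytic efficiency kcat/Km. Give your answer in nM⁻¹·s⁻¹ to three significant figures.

kcat = Vmax/[E]total = 261/36.2 = 7.21 s⁻¹.
kcat/Km = 7.21/22.3 = 0.323 nM⁻¹·s⁻¹.

0.323 nM⁻¹·s⁻¹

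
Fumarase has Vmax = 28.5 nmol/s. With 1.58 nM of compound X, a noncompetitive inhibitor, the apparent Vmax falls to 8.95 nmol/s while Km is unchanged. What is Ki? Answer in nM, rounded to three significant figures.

Noncompetitive: Vmax,app = Vmax/α with α = 1 + [I]/Ki.
α = Vmax/Vmax,app = 28.5/8.95 = 3.184.
Ki = [I]/(α − 1) = 1.58/2.184 = 0.723 nM.

0.723 nM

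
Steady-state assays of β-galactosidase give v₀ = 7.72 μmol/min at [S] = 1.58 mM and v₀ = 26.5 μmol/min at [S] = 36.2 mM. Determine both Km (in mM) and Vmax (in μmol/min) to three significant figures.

Km = 4.52 mM; Vmax = 29.8 μmol/min

In reciprocal form, 1/v = (Km/Vmax)·(1/[S]) + 1/Vmax. The two points give (1/[S], 1/v) = (0.6329, 0.1295) and (0.02762, 0.03774).
Slope = (0.1295 − 0.03774)/(0.6329 − 0.02762) = 0.1517; intercept = 0.1295 − 0.1517×0.6329 = 0.03355.
Vmax = 1/intercept = 29.8 μmol/min; Km = slope × Vmax = 0.1517 × 29.8 = 4.52 mM.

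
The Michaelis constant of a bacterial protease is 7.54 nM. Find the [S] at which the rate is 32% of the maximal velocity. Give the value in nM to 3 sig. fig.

v/Vmax = [S]/(Km+[S]) = 0.32, so [S] = Km·0.32/(1 − 0.32) = 7.54 × 0.4706.
[S] = 3.55 nM.

3.55 nM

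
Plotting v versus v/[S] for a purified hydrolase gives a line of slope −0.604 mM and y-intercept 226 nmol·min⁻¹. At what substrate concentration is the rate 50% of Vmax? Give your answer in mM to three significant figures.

0.604 mM

The Eadie–Hofstee slope gives Km = 0.604 mM (slope = −Km).
v/Vmax = [S]/(Km+[S]) = 0.5 ⇒ [S] = Km·0.5/(1−0.5) = 0.604 × 1.000 = 0.604 mM.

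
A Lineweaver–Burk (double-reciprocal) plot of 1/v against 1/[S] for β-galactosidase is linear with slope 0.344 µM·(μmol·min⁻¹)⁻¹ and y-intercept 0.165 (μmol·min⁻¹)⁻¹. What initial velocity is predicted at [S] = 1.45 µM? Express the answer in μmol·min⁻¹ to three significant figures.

2.49 μmol·min⁻¹

The y-intercept is 1/Vmax, so Vmax = 1/0.165 = 6.06 μmol·min⁻¹.
The slope is Km/Vmax, so Km = 0.344 × 6.06 = 2.08 µM.
Then v = 6.06 × 1.45/(2.08 + 1.45) = 2.49 μmol·min⁻¹.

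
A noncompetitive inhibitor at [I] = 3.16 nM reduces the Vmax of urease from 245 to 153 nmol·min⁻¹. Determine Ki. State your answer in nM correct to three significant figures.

Noncompetitive: Vmax,app = Vmax/α with α = 1 + [I]/Ki.
α = Vmax/Vmax,app = 245/153 = 1.601.
Since α = 1 + [I]/Ki, [I]/Ki = 1.601 − 1 = 0.6013 and Ki = 3.16/0.6013 = 5.26 nM.

5.26 nM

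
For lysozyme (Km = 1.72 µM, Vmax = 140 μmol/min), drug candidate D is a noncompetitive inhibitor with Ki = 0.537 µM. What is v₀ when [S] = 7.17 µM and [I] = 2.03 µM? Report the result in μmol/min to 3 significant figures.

23.6 μmol/min

α = 1 + [I]/Ki = 1 + 2.03/0.537 = 4.780.
For a noncompetitive inhibitor, Vmax is reduced to Vmax/α while Km is unchanged: Km,app = 1.72 µM, Vmax,app = 29.3 μmol/min.
v = Vmax,app·[S]/(Km,app + [S]) = 29.3 × 7.17/(1.72 + 7.17) = 23.6 μmol/min.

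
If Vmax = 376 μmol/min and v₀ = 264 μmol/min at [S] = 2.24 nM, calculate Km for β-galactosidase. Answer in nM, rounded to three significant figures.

0.950 nM

v/Vmax = 264/376 = 0.7021 = [S]/(Km+[S]).
So Km + [S] = [S]/0.7021 = 3.190 nM, giving Km = 3.190 − 2.24 = 0.950 nM.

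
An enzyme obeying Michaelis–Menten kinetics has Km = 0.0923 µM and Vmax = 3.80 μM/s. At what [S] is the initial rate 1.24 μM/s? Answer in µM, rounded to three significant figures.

Rearranging v = Vmax[S]/(Km+[S]) gives [S] = Km·v/(Vmax − v).
[S] = 0.0923 × 1.24 / (3.80 − 1.24) = 0.1145/2.560 = 0.0447 µM.

0.0447 µM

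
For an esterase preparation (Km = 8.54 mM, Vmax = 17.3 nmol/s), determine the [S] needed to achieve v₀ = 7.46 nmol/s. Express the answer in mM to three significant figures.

6.47 mM

Rearranging v = Vmax[S]/(Km+[S]) gives [S] = Km·v/(Vmax − v).
[S] = 8.54 × 7.46 / (17.3 − 7.46) = 63.71/9.840 = 6.47 mM.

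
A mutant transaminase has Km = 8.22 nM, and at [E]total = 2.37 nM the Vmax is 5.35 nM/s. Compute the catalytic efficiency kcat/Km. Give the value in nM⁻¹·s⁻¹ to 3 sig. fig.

0.275 nM⁻¹·s⁻¹

kcat = Vmax/[E]total = 5.35/2.37 = 2.26 s⁻¹.
kcat/Km = 2.26/8.22 = 0.275 nM⁻¹·s⁻¹.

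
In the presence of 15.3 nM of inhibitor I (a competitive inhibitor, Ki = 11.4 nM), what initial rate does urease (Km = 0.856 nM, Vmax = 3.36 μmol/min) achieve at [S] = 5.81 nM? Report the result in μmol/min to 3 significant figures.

α = 1 + [I]/Ki = 1 + 15.3/11.4 = 2.342.
For a competitive inhibitor, Vmax is unchanged and the apparent Km becomes α·Km: Km,app = 2.00 nM, Vmax,app = 3.36 μmol/min.
v = Vmax,app·[S]/(Km,app + [S]) = 3.36 × 5.81/(2.00 + 5.81) = 2.50 μmol/min.

2.50 μmol/min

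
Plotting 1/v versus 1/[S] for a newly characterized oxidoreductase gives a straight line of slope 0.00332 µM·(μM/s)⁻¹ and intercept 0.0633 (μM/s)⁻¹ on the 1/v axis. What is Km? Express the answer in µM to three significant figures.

y-intercept = 1/Vmax ⇒ Vmax = 15.8 μM/s; slope = Km/Vmax ⇒ Km = slope × Vmax.
Km = 0.00332 × 15.8 = 0.0524 µM.

0.0524 µM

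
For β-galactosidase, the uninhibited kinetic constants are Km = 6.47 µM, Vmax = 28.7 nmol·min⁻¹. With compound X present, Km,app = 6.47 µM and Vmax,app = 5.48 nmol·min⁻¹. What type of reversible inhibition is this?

noncompetitive

Vmax decreases (28.7 → 5.48 nmol·min⁻¹) while Km is unchanged — pure noncompetitive inhibition.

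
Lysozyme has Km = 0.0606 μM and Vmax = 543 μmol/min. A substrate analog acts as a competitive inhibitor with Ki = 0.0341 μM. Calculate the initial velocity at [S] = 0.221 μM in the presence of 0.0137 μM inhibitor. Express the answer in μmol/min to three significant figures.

With α = 1 + [I]/Ki = 1 + 0.0137/0.0341 = 1.402, the competitive rate law is v = Vmax[S] / (αKm + [S]).
v = 543×0.221 / (1.402×0.0606 + 0.221) = 120.0/0.3059 = 392 μmol/min.

392 μmol/min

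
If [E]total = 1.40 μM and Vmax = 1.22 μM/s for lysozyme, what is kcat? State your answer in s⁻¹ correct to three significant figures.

kcat = Vmax/[E]total = 1.22 μM/s / 1.40 μM = 0.871 s⁻¹.

0.871 s⁻¹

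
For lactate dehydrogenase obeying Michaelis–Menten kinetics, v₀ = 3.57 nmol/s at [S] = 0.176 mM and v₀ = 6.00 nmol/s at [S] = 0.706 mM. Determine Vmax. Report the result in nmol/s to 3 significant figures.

7.75 nmol/s

In reciprocal form, 1/v = (Km/Vmax)·(1/[S]) + 1/Vmax. The two points give (1/[S], 1/v) = (5.682, 0.2801) and (1.416, 0.1667).
Slope = (0.2801 − 0.1667)/(5.682 − 1.416) = 0.02660; intercept = 0.2801 − 0.02660×5.682 = 0.1290.
Vmax = 1/intercept = 7.75 nmol/s; Km = slope × Vmax = 0.02660 × 7.75 = 0.206 mM.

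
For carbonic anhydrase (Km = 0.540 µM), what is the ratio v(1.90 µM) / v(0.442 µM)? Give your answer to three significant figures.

1.73

Since Vmax cancels, v₂/v₁ = [S]₂(Km+[S]₁) / [S]₁(Km+[S]₂).
= 1.90×(0.540+0.442) / (0.442×(0.540+1.90)) = 1.866/1.078 = 1.73.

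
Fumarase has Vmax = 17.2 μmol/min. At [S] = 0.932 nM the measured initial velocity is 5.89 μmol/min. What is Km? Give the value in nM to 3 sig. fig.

1.79 nM

From v = Vmax[S]/(Km+[S]), Km = [S](Vmax − v)/v.
Km = 0.932 × (17.2 − 5.89) / 5.89 = 10.54/5.89 = 1.79 nM.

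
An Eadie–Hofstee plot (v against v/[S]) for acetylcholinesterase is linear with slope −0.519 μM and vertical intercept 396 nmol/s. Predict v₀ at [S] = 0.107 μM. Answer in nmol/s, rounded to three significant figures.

In the Eadie–Hofstee form v = Vmax − Km·(v/[S]), the slope is −Km and the intercept is Vmax, so Km = 0.519 μM and Vmax = 396 nmol/s.
v = 396 × 0.107/(0.519 + 0.107) = 67.7 nmol/s.

67.7 nmol/s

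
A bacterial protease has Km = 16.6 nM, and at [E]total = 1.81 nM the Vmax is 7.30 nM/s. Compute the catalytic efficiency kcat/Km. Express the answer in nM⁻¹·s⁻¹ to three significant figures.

0.243 nM⁻¹·s⁻¹

kcat = Vmax/[E]total = 7.30/1.81 = 4.03 s⁻¹.
kcat/Km = 4.03/16.6 = 0.243 nM⁻¹·s⁻¹.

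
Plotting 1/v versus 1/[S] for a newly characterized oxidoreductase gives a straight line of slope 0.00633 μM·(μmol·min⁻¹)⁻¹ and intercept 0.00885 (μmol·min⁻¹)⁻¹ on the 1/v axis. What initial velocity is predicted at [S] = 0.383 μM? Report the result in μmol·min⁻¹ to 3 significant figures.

The y-intercept is 1/Vmax, so Vmax = 1/0.00885 = 113 μmol·min⁻¹.
The slope is Km/Vmax, so Km = 0.00633 × 113 = 0.715 μM.
Then v = 113 × 0.383/(0.715 + 0.383) = 39.4 μmol·min⁻¹.

39.4 μmol·min⁻¹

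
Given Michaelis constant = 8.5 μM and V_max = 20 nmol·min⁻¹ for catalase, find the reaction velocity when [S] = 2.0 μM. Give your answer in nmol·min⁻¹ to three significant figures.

[S]/(Km+[S]) = 2.0/10.50 = 0.1905, the fractional saturation.
v = 0.1905 × Vmax = 0.1905 × 20 = 3.81 nmol·min⁻¹.

3.81 nmol·min⁻¹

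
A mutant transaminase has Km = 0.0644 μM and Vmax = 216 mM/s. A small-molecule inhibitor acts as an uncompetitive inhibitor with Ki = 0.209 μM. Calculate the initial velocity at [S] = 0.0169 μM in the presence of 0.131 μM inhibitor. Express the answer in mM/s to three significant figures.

α = 1 + [I]/Ki = 1 + 0.131/0.209 = 1.627.
For an uncompetitive inhibitor, both parameters are divided by α, giving Vmax/α and Km/α: Km,app = 0.0396 μM, Vmax,app = 133 mM/s.
v = Vmax,app·[S]/(Km,app + [S]) = 133 × 0.0169/(0.0396 + 0.0169) = 39.7 mM/s.

39.7 mM/s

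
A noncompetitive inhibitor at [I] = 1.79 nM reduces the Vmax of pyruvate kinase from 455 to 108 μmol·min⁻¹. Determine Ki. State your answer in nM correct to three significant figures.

0.557 nM

Noncompetitive: Vmax,app = Vmax/α with α = 1 + [I]/Ki.
α = Vmax/Vmax,app = 455/108 = 4.213.
Ki = [I]/(α − 1) = 1.79/3.213 = 0.557 nM.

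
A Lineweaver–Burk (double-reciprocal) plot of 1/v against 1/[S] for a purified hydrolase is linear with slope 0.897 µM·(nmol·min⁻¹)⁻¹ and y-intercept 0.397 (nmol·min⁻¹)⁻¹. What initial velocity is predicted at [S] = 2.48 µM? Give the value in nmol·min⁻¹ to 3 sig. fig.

The y-intercept is 1/Vmax, so Vmax = 1/0.397 = 2.52 nmol·min⁻¹.
The slope is Km/Vmax, so Km = 0.897 × 2.52 = 2.26 µM.
Then v = 2.52 × 2.48/(2.26 + 2.48) = 1.32 nmol·min⁻¹.

1.32 nmol·min⁻¹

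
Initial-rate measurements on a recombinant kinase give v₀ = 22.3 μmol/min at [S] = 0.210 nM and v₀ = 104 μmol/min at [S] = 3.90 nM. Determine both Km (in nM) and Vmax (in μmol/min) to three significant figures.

In reciprocal form, 1/v = (Km/Vmax)·(1/[S]) + 1/Vmax. The two points give (1/[S], 1/v) = (4.762, 0.04484) and (0.2564, 0.009615).
Slope = (0.04484 − 0.009615)/(4.762 − 0.2564) = 0.007819; intercept = 0.04484 − 0.007819×4.762 = 0.007611.
Vmax = 1/intercept = 131 μmol/min; Km = slope × Vmax = 0.007819 × 131 = 1.03 nM.

Km = 1.03 nM; Vmax = 131 μmol/min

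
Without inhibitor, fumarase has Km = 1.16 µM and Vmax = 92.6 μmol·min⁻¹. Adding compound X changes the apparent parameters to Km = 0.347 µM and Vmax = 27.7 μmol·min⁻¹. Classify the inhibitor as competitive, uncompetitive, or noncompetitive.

Both Km and Vmax decrease by the same factor (~3.34-fold) — characteristic of uncompetitive inhibition.

uncompetitive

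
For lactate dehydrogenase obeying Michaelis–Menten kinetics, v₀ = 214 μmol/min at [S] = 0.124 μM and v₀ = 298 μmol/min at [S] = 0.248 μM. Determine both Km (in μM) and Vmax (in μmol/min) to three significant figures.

Km = 0.160 μM; Vmax = 491 μmol/min

In reciprocal form, 1/v = (Km/Vmax)·(1/[S]) + 1/Vmax. The two points give (1/[S], 1/v) = (8.065, 0.004673) and (4.032, 0.003356).
Slope = (0.004673 − 0.003356)/(8.065 − 4.032) = 0.0003267; intercept = 0.004673 − 0.0003267×8.065 = 0.002039.
Vmax = 1/intercept = 491 μmol/min; Km = slope × Vmax = 0.0003267 × 491 = 0.160 μM.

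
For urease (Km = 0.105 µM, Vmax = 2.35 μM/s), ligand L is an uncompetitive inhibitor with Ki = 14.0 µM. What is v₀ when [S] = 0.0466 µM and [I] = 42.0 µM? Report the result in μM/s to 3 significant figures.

With α = 1 + [I]/Ki = 1 + 42.0/14.0 = 4.000, the uncompetitive rate law is v = (Vmax/α)·[S] / (Km/α + [S]).
v = (2.35/4.000)×0.0466 / (0.105/4.000 + 0.0466) = 0.02738/0.07285 = 0.376 μM/s.

0.376 μM/s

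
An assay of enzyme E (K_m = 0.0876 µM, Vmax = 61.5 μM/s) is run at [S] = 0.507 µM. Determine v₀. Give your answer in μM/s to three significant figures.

52.4 μM/s

[S]/(Km+[S]) = 0.507/0.5946 = 0.8527, the fractional saturation.
v = 0.8527 × Vmax = 0.8527 × 61.5 = 52.4 μM/s.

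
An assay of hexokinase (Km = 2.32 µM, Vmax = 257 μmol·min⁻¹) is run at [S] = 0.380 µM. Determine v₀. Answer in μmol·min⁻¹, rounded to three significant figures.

36.2 μmol·min⁻¹

v = Vmax·[S]/(Km + [S]) = 257 × 0.380 / (2.32 + 0.380)
  = 97.66 / 2.700 = 36.2 μmol·min⁻¹.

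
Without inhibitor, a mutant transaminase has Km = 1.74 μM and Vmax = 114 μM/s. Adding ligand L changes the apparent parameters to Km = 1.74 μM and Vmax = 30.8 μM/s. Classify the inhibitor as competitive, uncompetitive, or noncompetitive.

noncompetitive

Vmax decreases (114 → 30.8 μM/s) while Km is unchanged — pure noncompetitive inhibition.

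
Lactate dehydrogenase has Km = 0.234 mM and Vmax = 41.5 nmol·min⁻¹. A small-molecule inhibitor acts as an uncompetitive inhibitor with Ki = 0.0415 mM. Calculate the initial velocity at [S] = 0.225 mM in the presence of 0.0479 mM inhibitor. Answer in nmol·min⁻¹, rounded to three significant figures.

13.0 nmol·min⁻¹

α = 1 + [I]/Ki = 1 + 0.0479/0.0415 = 2.154.
For an uncompetitive inhibitor, both parameters are divided by α, giving Vmax/α and Km/α: Km,app = 0.109 mM, Vmax,app = 19.3 nmol·min⁻¹.
v = Vmax,app·[S]/(Km,app + [S]) = 19.3 × 0.225/(0.109 + 0.225) = 13.0 nmol·min⁻¹.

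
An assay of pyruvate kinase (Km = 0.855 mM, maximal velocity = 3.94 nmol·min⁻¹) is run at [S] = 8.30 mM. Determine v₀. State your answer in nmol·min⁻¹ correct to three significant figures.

v = Vmax·[S]/(Km + [S]) = 3.94 × 8.30 / (0.855 + 8.30)
  = 32.70 / 9.155 = 3.57 nmol·min⁻¹.

3.57 nmol·min⁻¹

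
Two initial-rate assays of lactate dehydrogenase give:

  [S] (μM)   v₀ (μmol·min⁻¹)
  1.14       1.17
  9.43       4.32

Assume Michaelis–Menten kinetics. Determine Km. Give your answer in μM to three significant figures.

5.54 μM

From v = Vmax[S]/(Km+[S]), each point gives Vmax = v(Km+[S])/[S].
Equating: 1.17(Km+1.14)/1.14 = 4.32(Km+9.43)/9.43.
1.026·Km + 1.17 = 0.4581·Km + 4.32, so (1.026 − 0.4581)·Km = 4.32 − 1.17.
Km = 3.150/0.5682 = 5.54 μM; then Vmax = 1.17(5.54+1.14)/1.14 = 6.86 μmol·min⁻¹.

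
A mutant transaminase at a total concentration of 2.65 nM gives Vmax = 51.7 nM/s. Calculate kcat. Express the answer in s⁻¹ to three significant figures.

19.5 s⁻¹

kcat = Vmax/[E]total = 51.7 nM/s / 2.65 nM = 19.5 s⁻¹.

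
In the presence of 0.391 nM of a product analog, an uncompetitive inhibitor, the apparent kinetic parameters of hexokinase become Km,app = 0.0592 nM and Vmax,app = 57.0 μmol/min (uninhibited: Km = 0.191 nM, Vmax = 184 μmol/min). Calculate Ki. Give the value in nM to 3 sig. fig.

Uncompetitive: Vmax,app = Vmax/α (and Km,app = Km/α) with α = 1 + [I]/Ki.
α = Vmax/Vmax,app = 184/57.0 = 3.228.
Since α = 1 + [I]/Ki, [I]/Ki = 3.228 − 1 = 2.228 and Ki = 0.391/2.228 = 0.175 nM.

0.175 nM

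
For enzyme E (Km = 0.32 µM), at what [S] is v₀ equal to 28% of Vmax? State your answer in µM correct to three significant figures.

v/Vmax = [S]/(Km+[S]) = 0.28, so [S] = Km·0.28/(1 − 0.28) = 0.32 × 0.3889.
[S] = 0.124 µM.

0.124 µM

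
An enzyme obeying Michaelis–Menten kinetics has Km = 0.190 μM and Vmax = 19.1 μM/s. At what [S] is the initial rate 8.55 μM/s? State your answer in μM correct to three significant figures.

0.154 μM

The required fractional saturation is v/Vmax = 8.55/19.1 = 0.4476.
Then [S]/(Km+[S]) = 0.4476 ⇒ [S] = 0.190 × 0.4476/(1 − 0.4476) = 0.154 μM.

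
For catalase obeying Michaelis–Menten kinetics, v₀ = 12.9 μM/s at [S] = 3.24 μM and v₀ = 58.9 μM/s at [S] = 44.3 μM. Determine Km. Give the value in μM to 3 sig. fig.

From v = Vmax[S]/(Km+[S]), each point gives Vmax = v(Km+[S])/[S].
Equating: 12.9(Km+3.24)/3.24 = 58.9(Km+44.3)/44.3.
3.981·Km + 12.9 = 1.330·Km + 58.9, so (3.981 − 1.330)·Km = 58.9 − 12.9.
Km = 46.00/2.652 = 17.3 μM; then Vmax = 12.9(17.3+3.24)/3.24 = 82.0 μM/s.

17.3 μM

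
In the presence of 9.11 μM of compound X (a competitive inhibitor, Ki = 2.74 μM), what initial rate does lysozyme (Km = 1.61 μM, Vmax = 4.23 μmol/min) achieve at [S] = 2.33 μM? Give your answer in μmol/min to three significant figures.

With α = 1 + [I]/Ki = 1 + 9.11/2.74 = 4.325, the competitive rate law is v = Vmax[S] / (αKm + [S]).
v = 4.23×2.33 / (4.325×1.61 + 2.33) = 9.856/9.293 = 1.06 μmol/min.

1.06 μmol/min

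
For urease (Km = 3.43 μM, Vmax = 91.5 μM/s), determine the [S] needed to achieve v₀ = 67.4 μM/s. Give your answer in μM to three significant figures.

The required fractional saturation is v/Vmax = 67.4/91.5 = 0.7366.
Then [S]/(Km+[S]) = 0.7366 ⇒ [S] = 3.43 × 0.7366/(1 − 0.7366) = 9.59 μM.

9.59 μM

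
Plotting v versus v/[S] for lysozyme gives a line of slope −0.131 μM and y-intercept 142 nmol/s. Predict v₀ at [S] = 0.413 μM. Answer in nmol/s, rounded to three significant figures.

108 nmol/s

In the Eadie–Hofstee form v = Vmax − Km·(v/[S]), the slope is −Km and the intercept is Vmax, so Km = 0.131 μM and Vmax = 142 nmol/s.
v = 142 × 0.413/(0.131 + 0.413) = 108 nmol/s.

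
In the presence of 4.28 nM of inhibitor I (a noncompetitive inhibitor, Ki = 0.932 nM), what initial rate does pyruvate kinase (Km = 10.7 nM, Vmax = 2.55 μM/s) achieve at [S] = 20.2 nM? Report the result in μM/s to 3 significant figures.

0.298 μM/s

With α = 1 + [I]/Ki = 1 + 4.28/0.932 = 5.592, the noncompetitive rate law is v = (Vmax/α)·[S] / (Km + [S]).
v = (2.55/5.592)×20.2 / (10.7 + 20.2) = 9.211/30.90 = 0.298 μM/s.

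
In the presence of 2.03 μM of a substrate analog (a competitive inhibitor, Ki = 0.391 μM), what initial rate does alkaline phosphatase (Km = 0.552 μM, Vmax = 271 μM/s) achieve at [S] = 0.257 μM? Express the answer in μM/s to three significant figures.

α = 1 + [I]/Ki = 1 + 2.03/0.391 = 6.192.
For a competitive inhibitor, Vmax is unchanged and the apparent Km becomes α·Km: Km,app = 3.42 μM, Vmax,app = 271 μM/s.
v = Vmax,app·[S]/(Km,app + [S]) = 271 × 0.257/(3.42 + 0.257) = 19.0 μM/s.

19.0 μM/s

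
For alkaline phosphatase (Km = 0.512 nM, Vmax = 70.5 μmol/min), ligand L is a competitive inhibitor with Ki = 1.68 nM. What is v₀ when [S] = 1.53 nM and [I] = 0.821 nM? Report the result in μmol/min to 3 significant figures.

With α = 1 + [I]/Ki = 1 + 0.821/1.68 = 1.489, the competitive rate law is v = Vmax[S] / (αKm + [S]).
v = 70.5×1.53 / (1.489×0.512 + 1.53) = 107.9/2.292 = 47.1 μmol/min.

47.1 μmol/min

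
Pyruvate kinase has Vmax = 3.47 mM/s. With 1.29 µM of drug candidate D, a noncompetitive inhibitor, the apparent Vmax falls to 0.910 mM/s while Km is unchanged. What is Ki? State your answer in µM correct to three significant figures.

0.459 µM

Noncompetitive: Vmax,app = Vmax/α with α = 1 + [I]/Ki.
α = Vmax/Vmax,app = 3.47/0.910 = 3.813.
Since α = 1 + [I]/Ki, [I]/Ki = 3.813 − 1 = 2.813 and Ki = 1.29/2.813 = 0.459 µM.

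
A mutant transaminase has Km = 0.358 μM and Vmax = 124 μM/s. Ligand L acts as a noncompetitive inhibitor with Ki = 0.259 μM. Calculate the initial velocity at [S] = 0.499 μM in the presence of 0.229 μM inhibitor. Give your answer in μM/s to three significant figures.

38.3 μM/s

With α = 1 + [I]/Ki = 1 + 0.229/0.259 = 1.884, the noncompetitive rate law is v = (Vmax/α)·[S] / (Km + [S]).
v = (124/1.884)×0.499 / (0.358 + 0.499) = 32.84/0.8570 = 38.3 μM/s.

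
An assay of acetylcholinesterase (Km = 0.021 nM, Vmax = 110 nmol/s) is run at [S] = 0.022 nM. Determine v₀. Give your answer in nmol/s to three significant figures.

[S]/(Km+[S]) = 0.022/0.04300 = 0.5116, the fractional saturation.
v = 0.5116 × Vmax = 0.5116 × 110 = 56.3 nmol/s.

56.3 nmol/s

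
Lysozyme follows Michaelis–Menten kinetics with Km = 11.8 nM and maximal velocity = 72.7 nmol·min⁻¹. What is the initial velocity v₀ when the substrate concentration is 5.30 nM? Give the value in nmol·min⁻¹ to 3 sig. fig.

v = Vmax·[S]/(Km + [S]) = 72.7 × 5.30 / (11.8 + 5.30)
  = 385.3 / 17.10 = 22.5 nmol·min⁻¹.

22.5 nmol·min⁻¹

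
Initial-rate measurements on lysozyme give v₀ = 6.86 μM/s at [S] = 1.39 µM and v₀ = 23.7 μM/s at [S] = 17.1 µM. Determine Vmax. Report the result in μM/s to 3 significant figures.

In reciprocal form, 1/v = (Km/Vmax)·(1/[S]) + 1/Vmax. The two points give (1/[S], 1/v) = (0.7194, 0.1458) and (0.05848, 0.04219).
Slope = (0.1458 − 0.04219)/(0.7194 − 0.05848) = 0.1567; intercept = 0.1458 − 0.1567×0.7194 = 0.03303.
Vmax = 1/intercept = 30.3 μM/s; Km = slope × Vmax = 0.1567 × 30.3 = 4.74 µM.

30.3 μM/s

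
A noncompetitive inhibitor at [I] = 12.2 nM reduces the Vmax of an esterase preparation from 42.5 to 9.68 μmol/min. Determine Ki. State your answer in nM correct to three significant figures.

3.60 nM

Noncompetitive: Vmax,app = Vmax/α with α = 1 + [I]/Ki.
α = Vmax/Vmax,app = 42.5/9.68 = 4.390.
Since α = 1 + [I]/Ki, [I]/Ki = 4.390 − 1 = 3.390 and Ki = 12.2/3.390 = 3.60 nM.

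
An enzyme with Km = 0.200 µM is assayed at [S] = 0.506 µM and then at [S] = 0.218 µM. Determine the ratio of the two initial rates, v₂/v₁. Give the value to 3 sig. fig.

The fractional saturations are [S]/(Km+[S]) = 0.506/0.7060 = 0.7167 and 0.218/0.4180 = 0.5215.
v₂/v₁ is just their ratio: 0.5215/0.7167 = 0.728.

0.728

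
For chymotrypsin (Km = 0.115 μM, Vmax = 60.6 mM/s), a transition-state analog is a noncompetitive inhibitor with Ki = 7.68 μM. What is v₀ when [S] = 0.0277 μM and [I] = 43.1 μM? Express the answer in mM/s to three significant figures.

1.78 mM/s

With α = 1 + [I]/Ki = 1 + 43.1/7.68 = 6.612, the noncompetitive rate law is v = (Vmax/α)·[S] / (Km + [S]).
v = (60.6/6.612)×0.0277 / (0.115 + 0.0277) = 0.2539/0.1427 = 1.78 mM/s.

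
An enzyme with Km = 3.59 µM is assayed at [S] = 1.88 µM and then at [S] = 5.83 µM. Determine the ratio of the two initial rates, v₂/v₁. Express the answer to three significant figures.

1.80

Since Vmax cancels, v₂/v₁ = [S]₂(Km+[S]₁) / [S]₁(Km+[S]₂).
= 5.83×(3.59+1.88) / (1.88×(3.59+5.83)) = 31.89/17.71 = 1.80.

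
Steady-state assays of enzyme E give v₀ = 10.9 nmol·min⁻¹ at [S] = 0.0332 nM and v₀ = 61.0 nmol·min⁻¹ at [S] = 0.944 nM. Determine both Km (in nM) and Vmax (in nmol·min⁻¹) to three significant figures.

Km = 0.190 nM; Vmax = 73.3 nmol·min⁻¹

From v = Vmax[S]/(Km+[S]), each point gives Vmax = v(Km+[S])/[S].
Equating: 10.9(Km+0.0332)/0.0332 = 61.0(Km+0.944)/0.944.
328.3·Km + 10.9 = 64.62·Km + 61.0, so (328.3 − 64.62)·Km = 61.0 − 10.9.
Km = 50.10/263.7 = 0.190 nM; then Vmax = 10.9(0.190+0.0332)/0.0332 = 73.3 nmol·min⁻¹.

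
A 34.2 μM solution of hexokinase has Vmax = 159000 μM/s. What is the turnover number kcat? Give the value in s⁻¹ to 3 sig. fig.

kcat = Vmax/[E]total = 159000 μM/s / 34.2 μM = 4650 s⁻¹.

4650 s⁻¹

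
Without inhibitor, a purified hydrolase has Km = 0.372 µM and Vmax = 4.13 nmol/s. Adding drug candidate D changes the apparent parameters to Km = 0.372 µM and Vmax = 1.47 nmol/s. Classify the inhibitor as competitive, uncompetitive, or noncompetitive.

Vmax decreases (4.13 → 1.47 nmol/s) while Km is unchanged — pure noncompetitive inhibition.

noncompetitive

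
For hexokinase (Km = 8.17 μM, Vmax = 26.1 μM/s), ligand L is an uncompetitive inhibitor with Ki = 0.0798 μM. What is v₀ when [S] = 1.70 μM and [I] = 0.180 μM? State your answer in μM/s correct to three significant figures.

α = 1 + [I]/Ki = 1 + 0.180/0.0798 = 3.256.
For an uncompetitive inhibitor, both parameters are divided by α, giving Vmax/α and Km/α: Km,app = 2.51 μM, Vmax,app = 8.02 μM/s.
v = Vmax,app·[S]/(Km,app + [S]) = 8.02 × 1.70/(2.51 + 1.70) = 3.24 μM/s.

3.24 μM/s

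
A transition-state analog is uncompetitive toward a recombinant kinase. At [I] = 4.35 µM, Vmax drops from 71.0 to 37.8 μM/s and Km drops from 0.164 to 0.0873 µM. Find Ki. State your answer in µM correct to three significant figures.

Uncompetitive: Vmax,app = Vmax/α (and Km,app = Km/α) with α = 1 + [I]/Ki.
α = Vmax/Vmax,app = 71.0/37.8 = 1.878.
Ki = [I]/(α − 1) = 4.35/0.8783 = 4.95 µM.

4.95 µM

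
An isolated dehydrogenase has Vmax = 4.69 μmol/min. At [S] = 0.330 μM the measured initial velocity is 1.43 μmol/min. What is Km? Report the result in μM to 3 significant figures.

From v = Vmax[S]/(Km+[S]), Km = [S](Vmax − v)/v.
Km = 0.330 × (4.69 − 1.43) / 1.43 = 1.076/1.43 = 0.752 μM.

0.752 μM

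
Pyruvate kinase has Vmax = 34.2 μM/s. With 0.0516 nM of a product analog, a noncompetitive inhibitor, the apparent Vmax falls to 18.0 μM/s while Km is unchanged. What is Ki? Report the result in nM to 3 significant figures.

Noncompetitive: Vmax,app = Vmax/α with α = 1 + [I]/Ki.
α = Vmax/Vmax,app = 34.2/18.0 = 1.900.
Since α = 1 + [I]/Ki, [I]/Ki = 1.900 − 1 = 0.9000 and Ki = 0.0516/0.9000 = 0.0573 nM.

0.0573 nM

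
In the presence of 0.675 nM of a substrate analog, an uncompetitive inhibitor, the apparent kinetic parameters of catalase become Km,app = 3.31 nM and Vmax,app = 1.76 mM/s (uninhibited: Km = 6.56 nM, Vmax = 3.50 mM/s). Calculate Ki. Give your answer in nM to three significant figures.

0.683 nM

Uncompetitive: Vmax,app = Vmax/α (and Km,app = Km/α) with α = 1 + [I]/Ki.
α = Vmax/Vmax,app = 3.50/1.76 = 1.989.
Ki = [I]/(α − 1) = 0.675/0.9886 = 0.683 nM.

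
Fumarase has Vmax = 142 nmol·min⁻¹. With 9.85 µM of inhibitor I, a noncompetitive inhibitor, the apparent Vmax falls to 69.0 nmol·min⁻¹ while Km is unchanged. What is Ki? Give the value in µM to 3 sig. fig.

9.31 µM

Noncompetitive: Vmax,app = Vmax/α with α = 1 + [I]/Ki.
α = Vmax/Vmax,app = 142/69.0 = 2.058.
Since α = 1 + [I]/Ki, [I]/Ki = 2.058 − 1 = 1.058 and Ki = 9.85/1.058 = 9.31 µM.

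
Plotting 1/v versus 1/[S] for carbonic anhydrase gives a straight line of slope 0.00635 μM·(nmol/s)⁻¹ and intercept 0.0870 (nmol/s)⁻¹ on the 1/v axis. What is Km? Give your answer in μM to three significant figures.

0.0730 μM

y-intercept = 1/Vmax ⇒ Vmax = 11.5 nmol/s; slope = Km/Vmax ⇒ Km = slope × Vmax.
Km = 0.00635 × 11.5 = 0.0730 μM.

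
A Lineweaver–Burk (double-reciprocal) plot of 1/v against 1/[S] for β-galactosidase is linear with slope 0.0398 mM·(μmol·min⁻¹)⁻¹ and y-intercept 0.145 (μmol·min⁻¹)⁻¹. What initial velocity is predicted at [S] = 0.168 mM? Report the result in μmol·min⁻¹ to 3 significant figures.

2.62 μmol·min⁻¹

The y-intercept is 1/Vmax, so Vmax = 1/0.145 = 6.90 μmol·min⁻¹.
The slope is Km/Vmax, so Km = 0.0398 × 6.90 = 0.274 mM.
Then v = 6.90 × 0.168/(0.274 + 0.168) = 2.62 μmol·min⁻¹.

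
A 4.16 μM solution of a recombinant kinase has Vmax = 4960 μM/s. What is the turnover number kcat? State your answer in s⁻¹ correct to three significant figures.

kcat = Vmax/[E]total = 4960 μM/s / 4.16 μM = 1190 s⁻¹.

1190 s⁻¹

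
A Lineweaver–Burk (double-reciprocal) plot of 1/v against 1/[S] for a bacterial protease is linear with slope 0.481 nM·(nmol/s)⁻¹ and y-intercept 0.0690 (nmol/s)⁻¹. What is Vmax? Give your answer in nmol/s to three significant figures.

14.5 nmol/s

The y-intercept of a Lineweaver–Burk plot equals 1/Vmax, so Vmax = 1/0.0690 = 14.5 nmol/s.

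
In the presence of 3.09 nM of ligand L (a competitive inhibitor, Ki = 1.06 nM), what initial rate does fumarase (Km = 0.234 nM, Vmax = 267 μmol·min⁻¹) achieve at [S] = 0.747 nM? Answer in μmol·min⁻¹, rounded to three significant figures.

120 μmol·min⁻¹

α = 1 + [I]/Ki = 1 + 3.09/1.06 = 3.915.
For a competitive inhibitor, Vmax is unchanged and the apparent Km becomes α·Km: Km,app = 0.916 nM, Vmax,app = 267 μmol·min⁻¹.
v = Vmax,app·[S]/(Km,app + [S]) = 267 × 0.747/(0.916 + 0.747) = 120 μmol·min⁻¹.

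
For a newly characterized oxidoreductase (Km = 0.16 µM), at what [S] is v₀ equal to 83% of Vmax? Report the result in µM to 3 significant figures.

v/Vmax = [S]/(Km+[S]) = 0.83, so [S] = Km·0.83/(1 − 0.83) = 0.16 × 4.882.
[S] = 0.781 µM.

0.781 µM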